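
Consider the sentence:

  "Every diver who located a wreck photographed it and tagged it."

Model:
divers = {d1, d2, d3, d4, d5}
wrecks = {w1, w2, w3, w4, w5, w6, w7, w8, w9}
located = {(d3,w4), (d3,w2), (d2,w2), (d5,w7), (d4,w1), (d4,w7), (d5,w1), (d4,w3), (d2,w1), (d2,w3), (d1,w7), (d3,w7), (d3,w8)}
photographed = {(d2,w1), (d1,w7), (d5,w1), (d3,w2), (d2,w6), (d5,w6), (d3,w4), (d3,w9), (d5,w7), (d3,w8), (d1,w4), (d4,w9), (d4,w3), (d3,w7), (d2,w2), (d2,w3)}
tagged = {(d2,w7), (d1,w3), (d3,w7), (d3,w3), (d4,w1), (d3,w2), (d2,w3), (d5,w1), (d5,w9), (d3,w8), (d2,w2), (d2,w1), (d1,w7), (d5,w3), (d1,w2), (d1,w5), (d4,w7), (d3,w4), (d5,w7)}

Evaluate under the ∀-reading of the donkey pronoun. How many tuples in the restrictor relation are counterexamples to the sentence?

3

"it" takes "a wreck" as antecedent — a donkey pronoun bound across the clause boundary.
Strong reading: for every (d,w) with located(d,w), photographed(d,w) ∧ tagged(d,w).
Restrictor pairs: (d1,w7) ✓  (d2,w1) ✓  (d2,w2) ✓  (d2,w3) ✓  (d3,w2) ✓  (d3,w4) ✓  (d3,w7) ✓  (d3,w8) ✓  (d4,w1) ✗  (d4,w3) ✗  (d4,w7) ✗  (d5,w1) ✓  (d5,w7) ✓
Counterexamples (restrictor pairs failing the scope): 3.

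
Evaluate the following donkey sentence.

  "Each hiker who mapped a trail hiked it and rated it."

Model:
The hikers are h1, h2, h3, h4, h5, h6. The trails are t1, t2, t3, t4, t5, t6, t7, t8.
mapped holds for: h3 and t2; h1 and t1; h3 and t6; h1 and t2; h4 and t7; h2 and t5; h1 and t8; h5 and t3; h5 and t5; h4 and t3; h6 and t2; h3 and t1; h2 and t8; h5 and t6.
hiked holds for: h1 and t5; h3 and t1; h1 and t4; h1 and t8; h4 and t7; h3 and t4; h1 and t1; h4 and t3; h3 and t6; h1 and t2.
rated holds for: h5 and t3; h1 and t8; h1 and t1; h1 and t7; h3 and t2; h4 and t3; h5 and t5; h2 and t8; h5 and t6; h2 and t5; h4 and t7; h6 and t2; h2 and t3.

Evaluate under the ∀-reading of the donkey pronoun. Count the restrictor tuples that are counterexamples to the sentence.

"it" takes "a trail" as antecedent — a donkey pronoun bound across the clause boundary.
Strong reading: for every (h,t) with mapped(h,t), hiked(h,t) ∧ rated(h,t).
Restrictor pairs: (h1,t1) ✓  (h1,t2) ✗  (h1,t8) ✓  (h2,t5) ✗  (h2,t8) ✗  (h3,t1) ✗  (h3,t2) ✗  (h3,t6) ✗  (h4,t3) ✓  (h4,t7) ✓  (h5,t3) ✗  (h5,t5) ✗  (h5,t6) ✗  (h6,t2) ✗
Counterexamples (restrictor pairs failing the scope): 10.

10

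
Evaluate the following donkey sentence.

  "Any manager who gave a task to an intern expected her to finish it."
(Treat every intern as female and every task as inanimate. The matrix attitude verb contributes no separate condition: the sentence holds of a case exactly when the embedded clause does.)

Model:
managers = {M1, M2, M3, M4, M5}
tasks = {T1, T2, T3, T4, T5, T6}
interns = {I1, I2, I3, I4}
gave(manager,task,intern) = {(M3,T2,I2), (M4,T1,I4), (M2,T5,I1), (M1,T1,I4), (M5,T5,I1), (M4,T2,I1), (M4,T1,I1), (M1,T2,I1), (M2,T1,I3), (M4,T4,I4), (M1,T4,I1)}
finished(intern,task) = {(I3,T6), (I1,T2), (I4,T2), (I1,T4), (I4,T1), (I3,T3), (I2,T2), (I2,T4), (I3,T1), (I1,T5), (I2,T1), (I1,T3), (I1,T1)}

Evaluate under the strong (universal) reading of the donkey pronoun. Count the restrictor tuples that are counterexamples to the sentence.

"her" takes "an intern" as antecedent and "it" takes "a task"; both are donkey pronouns co-varying with the restrictor.
Strong reading: for every (m,t,i) with gave(m,t,i), finished(i,t).
Restrictor triples: (M1,T1,I4)→finished(I4,T1) ✓  (M1,T2,I1)→finished(I1,T2) ✓  (M1,T4,I1)→finished(I1,T4) ✓  (M2,T1,I3)→finished(I3,T1) ✓  (M2,T5,I1)→finished(I1,T5) ✓  (M3,T2,I2)→finished(I2,T2) ✓  (M4,T1,I1)→finished(I1,T1) ✓  (M4,T1,I4)→finished(I4,T1) ✓  (M4,T2,I1)→finished(I1,T2) ✓  (M4,T4,I4)→finished(I4,T4) ✗  (M5,T5,I1)→finished(I1,T5) ✓
Counterexamples (restrictor triples failing the scope): 1.

1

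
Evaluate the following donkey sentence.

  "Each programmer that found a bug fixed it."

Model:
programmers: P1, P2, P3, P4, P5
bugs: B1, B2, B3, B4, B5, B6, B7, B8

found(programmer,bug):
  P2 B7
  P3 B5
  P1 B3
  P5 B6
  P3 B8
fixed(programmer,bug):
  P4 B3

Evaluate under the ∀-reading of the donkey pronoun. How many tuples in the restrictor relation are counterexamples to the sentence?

5

"it" takes "a bug" as antecedent — a donkey pronoun bound across the clause boundary.
Strong reading: for every (p,b) with found(p,b), fixed(p,b).
Restrictor pairs: (P1,B3) ✗  (P2,B7) ✗  (P3,B5) ✗  (P3,B8) ✗  (P5,B6) ✗
Counterexamples (restrictor pairs failing the scope): 5.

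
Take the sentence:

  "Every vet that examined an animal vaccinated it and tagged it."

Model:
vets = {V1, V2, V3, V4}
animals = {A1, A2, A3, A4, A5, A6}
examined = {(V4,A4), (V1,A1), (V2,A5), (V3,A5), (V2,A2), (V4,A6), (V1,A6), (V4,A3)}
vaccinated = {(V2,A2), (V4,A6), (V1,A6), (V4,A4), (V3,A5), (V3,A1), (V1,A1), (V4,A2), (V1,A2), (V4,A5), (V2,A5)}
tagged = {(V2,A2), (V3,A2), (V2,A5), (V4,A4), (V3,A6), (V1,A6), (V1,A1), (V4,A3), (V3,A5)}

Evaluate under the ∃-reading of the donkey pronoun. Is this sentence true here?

True

"it" takes "an animal" as antecedent — a donkey pronoun bound across the clause boundary.
Weak reading: every vet v with some examined-animal has at least one examined-animal a such that vaccinated(v,a) ∧ tagged(v,a).
Per vet: V1:✓  V2:✓  V3:✓  V4:✓
Every vet in the restrictor has a witness.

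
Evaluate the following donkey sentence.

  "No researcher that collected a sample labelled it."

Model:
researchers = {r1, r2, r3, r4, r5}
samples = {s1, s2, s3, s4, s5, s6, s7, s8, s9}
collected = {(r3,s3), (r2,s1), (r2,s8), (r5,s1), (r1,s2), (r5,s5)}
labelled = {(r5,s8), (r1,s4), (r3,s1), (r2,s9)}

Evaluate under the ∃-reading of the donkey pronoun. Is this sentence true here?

"it" takes "a sample" as antecedent — a donkey pronoun bound across the clause boundary.
Truth condition: for no (r,s) with collected(r,s) does labelled(r,s) hold.
Restrictor pairs — does the scope hold? (r1,s2):fails  (r2,s1):fails  (r2,s8):fails  (r3,s3):fails  (r5,s1):fails  (r5,s5):fails
Scope holds for no restrictor pair, so the sentence is true.

True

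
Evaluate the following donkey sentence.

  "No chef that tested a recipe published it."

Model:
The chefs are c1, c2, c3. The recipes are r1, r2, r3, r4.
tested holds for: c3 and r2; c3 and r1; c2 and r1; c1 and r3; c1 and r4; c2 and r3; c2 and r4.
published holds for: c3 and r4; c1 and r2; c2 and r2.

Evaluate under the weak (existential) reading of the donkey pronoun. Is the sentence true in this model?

True

"it" takes "a recipe" as antecedent — a donkey pronoun bound across the clause boundary.
Truth condition: for no (c,r) with tested(c,r) does published(c,r) hold.
Restrictor pairs — does the scope hold? (c1,r3):fails  (c1,r4):fails  (c2,r1):fails  (c2,r3):fails  (c2,r4):fails  (c3,r1):fails  (c3,r2):fails
Scope holds for no restrictor pair, so the sentence is true.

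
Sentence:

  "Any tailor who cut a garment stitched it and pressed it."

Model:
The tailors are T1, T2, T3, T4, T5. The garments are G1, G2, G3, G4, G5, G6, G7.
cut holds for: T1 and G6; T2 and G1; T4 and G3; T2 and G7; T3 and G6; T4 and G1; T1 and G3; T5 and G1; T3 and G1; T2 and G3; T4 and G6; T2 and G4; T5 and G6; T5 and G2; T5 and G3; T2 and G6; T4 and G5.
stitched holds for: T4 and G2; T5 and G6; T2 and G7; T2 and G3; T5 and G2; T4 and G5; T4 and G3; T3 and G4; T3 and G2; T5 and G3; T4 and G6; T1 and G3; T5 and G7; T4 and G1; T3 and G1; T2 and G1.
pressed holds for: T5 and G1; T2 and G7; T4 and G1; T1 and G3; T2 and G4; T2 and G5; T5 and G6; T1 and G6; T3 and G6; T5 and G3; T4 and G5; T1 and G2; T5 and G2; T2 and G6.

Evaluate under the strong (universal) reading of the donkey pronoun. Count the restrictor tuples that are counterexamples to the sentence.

10

"it" takes "a garment" as antecedent — a donkey pronoun bound across the clause boundary.
Strong reading: for every (t,g) with cut(t,g), stitched(t,g) ∧ pressed(t,g).
Restrictor pairs: (T1,G3) ✓  (T1,G6) ✗  (T2,G1) ✗  (T2,G3) ✗  (T2,G4) ✗  (T2,G6) ✗  (T2,G7) ✓  (T3,G1) ✗  (T3,G6) ✗  (T4,G1) ✓  (T4,G3) ✗  (T4,G5) ✓  (T4,G6) ✗  (T5,G1) ✗  (T5,G2) ✓  (T5,G3) ✓  (T5,G6) ✓
Counterexamples (restrictor pairs failing the scope): 10.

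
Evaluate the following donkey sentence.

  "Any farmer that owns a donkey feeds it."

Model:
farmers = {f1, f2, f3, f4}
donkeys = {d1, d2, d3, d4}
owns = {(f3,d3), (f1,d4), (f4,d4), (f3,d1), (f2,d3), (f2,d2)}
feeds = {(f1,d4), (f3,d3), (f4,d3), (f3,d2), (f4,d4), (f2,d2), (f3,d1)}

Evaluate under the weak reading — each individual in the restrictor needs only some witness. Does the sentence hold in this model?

True

"it" takes "a donkey" as antecedent — a donkey pronoun bound across the clause boundary.
Weak reading: every farmer f with some owns-donkey has at least one owns-donkey d such that feeds(f,d).
Per farmer: f1:✓  f2:✓  f3:✓  f4:✓
Every farmer in the restrictor has a witness.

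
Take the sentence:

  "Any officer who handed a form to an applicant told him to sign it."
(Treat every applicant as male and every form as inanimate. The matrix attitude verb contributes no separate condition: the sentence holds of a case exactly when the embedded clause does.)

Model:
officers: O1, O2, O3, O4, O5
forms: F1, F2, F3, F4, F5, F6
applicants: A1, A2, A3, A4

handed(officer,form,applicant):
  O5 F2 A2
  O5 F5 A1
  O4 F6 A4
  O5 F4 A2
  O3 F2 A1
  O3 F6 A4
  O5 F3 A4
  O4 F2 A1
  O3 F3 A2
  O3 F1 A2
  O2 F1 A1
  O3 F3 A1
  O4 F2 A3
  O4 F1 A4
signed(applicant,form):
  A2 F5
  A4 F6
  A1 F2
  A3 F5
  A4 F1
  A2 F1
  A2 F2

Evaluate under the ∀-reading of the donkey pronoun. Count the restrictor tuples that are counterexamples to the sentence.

7

"him" takes "an applicant" as antecedent and "it" takes "a form"; both are donkey pronouns co-varying with the restrictor.
Strong reading: for every (o,f,a) with handed(o,f,a), signed(a,f).
Restrictor triples: (O2,F1,A1)→signed(A1,F1) ✗  (O3,F1,A2)→signed(A2,F1) ✓  (O3,F2,A1)→signed(A1,F2) ✓  (O3,F3,A1)→signed(A1,F3) ✗  (O3,F3,A2)→signed(A2,F3) ✗  (O3,F6,A4)→signed(A4,F6) ✓  (O4,F1,A4)→signed(A4,F1) ✓  (O4,F2,A1)→signed(A1,F2) ✓  (O4,F2,A3)→signed(A3,F2) ✗  (O4,F6,A4)→signed(A4,F6) ✓  (O5,F2,A2)→signed(A2,F2) ✓  (O5,F3,A4)→signed(A4,F3) ✗  (O5,F4,A2)→signed(A2,F4) ✗  (O5,F5,A1)→signed(A1,F5) ✗
Counterexamples (restrictor triples failing the scope): 7.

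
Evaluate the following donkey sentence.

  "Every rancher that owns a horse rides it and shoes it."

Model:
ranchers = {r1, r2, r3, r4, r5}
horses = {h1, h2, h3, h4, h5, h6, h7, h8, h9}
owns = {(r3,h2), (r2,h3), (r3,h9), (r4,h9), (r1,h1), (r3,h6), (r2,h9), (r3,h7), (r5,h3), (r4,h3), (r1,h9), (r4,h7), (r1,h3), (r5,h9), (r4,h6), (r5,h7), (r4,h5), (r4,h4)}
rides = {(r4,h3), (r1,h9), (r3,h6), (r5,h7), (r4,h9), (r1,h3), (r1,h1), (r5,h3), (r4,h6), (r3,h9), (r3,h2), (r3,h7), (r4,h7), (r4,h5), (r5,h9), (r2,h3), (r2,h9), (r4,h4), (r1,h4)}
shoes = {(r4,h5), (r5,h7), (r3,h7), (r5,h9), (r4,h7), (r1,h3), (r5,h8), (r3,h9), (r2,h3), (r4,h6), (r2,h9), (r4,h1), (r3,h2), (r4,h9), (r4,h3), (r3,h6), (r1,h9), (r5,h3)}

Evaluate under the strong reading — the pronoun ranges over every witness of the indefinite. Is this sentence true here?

"it" takes "a horse" as antecedent — a donkey pronoun bound across the clause boundary.
Strong reading: for every (r,h) with owns(r,h), rides(r,h) ∧ shoes(r,h).
Restrictor pairs: (r1,h1) ✗  (r1,h3) ✓  (r1,h9) ✓  (r2,h3) ✓  (r2,h9) ✓  (r3,h2) ✓  (r3,h6) ✓  (r3,h7) ✓  (r3,h9) ✓  (r4,h3) ✓  (r4,h4) ✗  (r4,h5) ✓  (r4,h6) ✓  (r4,h7) ✓  (r4,h9) ✓  (r5,h3) ✓  (r5,h7) ✓  (r5,h9) ✓
Counterexample: (r1,h1) is in owns but fails the scope.

False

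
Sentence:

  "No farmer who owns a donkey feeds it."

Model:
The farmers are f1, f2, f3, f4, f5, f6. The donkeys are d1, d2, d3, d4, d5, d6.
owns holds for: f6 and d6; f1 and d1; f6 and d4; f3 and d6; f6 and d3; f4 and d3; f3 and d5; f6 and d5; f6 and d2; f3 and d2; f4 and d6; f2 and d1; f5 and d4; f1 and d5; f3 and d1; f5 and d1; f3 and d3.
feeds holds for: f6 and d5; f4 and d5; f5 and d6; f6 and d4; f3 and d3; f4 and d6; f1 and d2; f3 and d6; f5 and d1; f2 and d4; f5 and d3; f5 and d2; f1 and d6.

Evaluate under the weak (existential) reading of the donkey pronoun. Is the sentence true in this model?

False

"it" takes "a donkey" as antecedent — a donkey pronoun bound across the clause boundary.
Truth condition: for no (f,d) with owns(f,d) does feeds(f,d) hold.
Restrictor pairs — does the scope hold? (f1,d1):fails  (f1,d5):fails  (f2,d1):fails  (f3,d1):fails  (f3,d2):fails  (f3,d3):holds  (f3,d5):fails  (f3,d6):holds  (f4,d3):fails  (f4,d6):holds  (f5,d1):holds  (f5,d4):fails  (f6,d2):fails  (f6,d3):fails  (f6,d4):holds  (f6,d5):holds  (f6,d6):fails
Scope holds for 6 pair(s), so the sentence is false.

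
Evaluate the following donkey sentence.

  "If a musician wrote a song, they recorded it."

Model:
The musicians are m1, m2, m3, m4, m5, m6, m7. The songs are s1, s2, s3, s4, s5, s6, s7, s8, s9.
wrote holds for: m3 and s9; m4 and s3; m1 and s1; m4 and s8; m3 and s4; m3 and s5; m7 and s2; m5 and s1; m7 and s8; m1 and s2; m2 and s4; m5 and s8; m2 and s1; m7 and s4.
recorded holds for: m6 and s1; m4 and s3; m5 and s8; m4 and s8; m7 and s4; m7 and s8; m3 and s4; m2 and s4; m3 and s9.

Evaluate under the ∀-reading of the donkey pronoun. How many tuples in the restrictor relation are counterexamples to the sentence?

6

"it" takes "a song" as antecedent — a donkey pronoun bound across the clause boundary.
Strong reading: for every (m,s) with wrote(m,s), recorded(m,s).
Restrictor pairs: (m1,s1) ✗  (m1,s2) ✗  (m2,s1) ✗  (m2,s4) ✓  (m3,s4) ✓  (m3,s5) ✗  (m3,s9) ✓  (m4,s3) ✓  (m4,s8) ✓  (m5,s1) ✗  (m5,s8) ✓  (m7,s2) ✗  (m7,s4) ✓  (m7,s8) ✓
Counterexamples (restrictor pairs failing the scope): 6.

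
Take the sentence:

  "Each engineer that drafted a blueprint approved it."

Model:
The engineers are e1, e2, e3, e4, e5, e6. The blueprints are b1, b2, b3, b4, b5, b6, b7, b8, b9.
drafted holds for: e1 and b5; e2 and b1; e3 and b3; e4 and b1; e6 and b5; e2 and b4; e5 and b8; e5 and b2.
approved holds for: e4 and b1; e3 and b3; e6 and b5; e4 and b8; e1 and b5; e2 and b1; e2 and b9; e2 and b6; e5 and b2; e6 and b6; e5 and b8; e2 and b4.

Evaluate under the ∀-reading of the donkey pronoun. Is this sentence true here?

"it" takes "a blueprint" as antecedent — a donkey pronoun bound across the clause boundary.
Strong reading: for every (e,b) with drafted(e,b), approved(e,b).
Restrictor pairs: (e1,b5) ✓  (e2,b1) ✓  (e2,b4) ✓  (e3,b3) ✓  (e4,b1) ✓  (e5,b2) ✓  (e5,b8) ✓  (e6,b5) ✓
Every restrictor pair satisfies the scope.

True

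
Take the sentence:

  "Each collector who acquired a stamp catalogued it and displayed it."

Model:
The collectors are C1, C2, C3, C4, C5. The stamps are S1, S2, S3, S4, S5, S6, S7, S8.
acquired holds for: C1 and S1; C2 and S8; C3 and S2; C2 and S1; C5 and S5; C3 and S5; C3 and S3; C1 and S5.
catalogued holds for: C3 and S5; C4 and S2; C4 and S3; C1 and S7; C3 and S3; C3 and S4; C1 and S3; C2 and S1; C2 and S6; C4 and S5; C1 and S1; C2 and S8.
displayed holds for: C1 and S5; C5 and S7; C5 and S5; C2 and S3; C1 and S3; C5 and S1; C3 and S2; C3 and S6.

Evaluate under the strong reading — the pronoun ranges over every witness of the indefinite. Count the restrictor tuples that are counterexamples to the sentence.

8

"it" takes "a stamp" as antecedent — a donkey pronoun bound across the clause boundary.
Strong reading: for every (c,s) with acquired(c,s), catalogued(c,s) ∧ displayed(c,s).
Restrictor pairs: (C1,S1) ✗  (C1,S5) ✗  (C2,S1) ✗  (C2,S8) ✗  (C3,S2) ✗  (C3,S3) ✗  (C3,S5) ✗  (C5,S5) ✗
Counterexamples (restrictor pairs failing the scope): 8.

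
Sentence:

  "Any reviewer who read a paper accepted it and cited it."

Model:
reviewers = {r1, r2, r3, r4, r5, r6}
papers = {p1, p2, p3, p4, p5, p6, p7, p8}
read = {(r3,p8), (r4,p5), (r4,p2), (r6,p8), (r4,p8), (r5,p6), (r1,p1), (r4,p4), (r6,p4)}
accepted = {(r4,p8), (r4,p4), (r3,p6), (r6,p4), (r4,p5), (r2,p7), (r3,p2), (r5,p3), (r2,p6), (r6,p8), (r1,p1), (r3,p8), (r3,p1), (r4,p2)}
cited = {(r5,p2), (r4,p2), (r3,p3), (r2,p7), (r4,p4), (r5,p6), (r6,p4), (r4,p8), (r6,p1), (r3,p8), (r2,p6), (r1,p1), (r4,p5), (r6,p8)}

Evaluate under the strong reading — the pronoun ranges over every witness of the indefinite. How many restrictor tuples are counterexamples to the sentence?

"it" takes "a paper" as antecedent — a donkey pronoun bound across the clause boundary.
Strong reading: for every (r,p) with read(r,p), accepted(r,p) ∧ cited(r,p).
Restrictor pairs: (r1,p1) ✓  (r3,p8) ✓  (r4,p2) ✓  (r4,p4) ✓  (r4,p5) ✓  (r4,p8) ✓  (r5,p6) ✗  (r6,p4) ✓  (r6,p8) ✓
Counterexamples (restrictor pairs failing the scope): 1.

1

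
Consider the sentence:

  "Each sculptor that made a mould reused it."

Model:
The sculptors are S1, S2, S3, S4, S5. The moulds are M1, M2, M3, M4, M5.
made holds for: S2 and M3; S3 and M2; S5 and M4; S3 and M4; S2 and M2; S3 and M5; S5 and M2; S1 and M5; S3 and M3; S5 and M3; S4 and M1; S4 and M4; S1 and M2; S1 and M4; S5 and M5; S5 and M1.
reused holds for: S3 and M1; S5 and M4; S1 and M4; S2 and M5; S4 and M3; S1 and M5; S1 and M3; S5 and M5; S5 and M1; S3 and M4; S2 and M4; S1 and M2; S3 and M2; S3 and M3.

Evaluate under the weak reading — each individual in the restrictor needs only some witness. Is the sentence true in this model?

"it" takes "a mould" as antecedent — a donkey pronoun bound across the clause boundary.
Weak reading: every sculptor s with some made-mould has at least one made-mould m such that reused(s,m).
Per sculptor: S1:✓  S2:✗  S3:✓  S4:✗  S5:✓
S2 has no witness among its made-moulds.

False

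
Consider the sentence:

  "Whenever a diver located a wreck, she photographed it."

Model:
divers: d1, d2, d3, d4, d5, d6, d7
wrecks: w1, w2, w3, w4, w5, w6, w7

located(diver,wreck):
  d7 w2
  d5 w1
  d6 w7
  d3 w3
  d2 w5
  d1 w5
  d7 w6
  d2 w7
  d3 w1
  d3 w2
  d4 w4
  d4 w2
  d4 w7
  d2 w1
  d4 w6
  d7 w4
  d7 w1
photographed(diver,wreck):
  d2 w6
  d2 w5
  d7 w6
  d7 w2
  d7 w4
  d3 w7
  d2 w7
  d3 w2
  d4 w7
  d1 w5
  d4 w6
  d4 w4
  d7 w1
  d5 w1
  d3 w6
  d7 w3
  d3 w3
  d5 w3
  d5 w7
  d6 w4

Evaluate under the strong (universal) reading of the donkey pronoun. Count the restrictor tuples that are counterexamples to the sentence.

4

"it" takes "a wreck" as antecedent — a donkey pronoun bound across the clause boundary.
Strong reading: for every (d,w) with located(d,w), photographed(d,w).
Restrictor pairs: (d1,w5) ✓  (d2,w1) ✗  (d2,w5) ✓  (d2,w7) ✓  (d3,w1) ✗  (d3,w2) ✓  (d3,w3) ✓  (d4,w2) ✗  (d4,w4) ✓  (d4,w6) ✓  (d4,w7) ✓  (d5,w1) ✓  (d6,w7) ✗  (d7,w1) ✓  (d7,w2) ✓  (d7,w4) ✓  (d7,w6) ✓
Counterexamples (restrictor pairs failing the scope): 4.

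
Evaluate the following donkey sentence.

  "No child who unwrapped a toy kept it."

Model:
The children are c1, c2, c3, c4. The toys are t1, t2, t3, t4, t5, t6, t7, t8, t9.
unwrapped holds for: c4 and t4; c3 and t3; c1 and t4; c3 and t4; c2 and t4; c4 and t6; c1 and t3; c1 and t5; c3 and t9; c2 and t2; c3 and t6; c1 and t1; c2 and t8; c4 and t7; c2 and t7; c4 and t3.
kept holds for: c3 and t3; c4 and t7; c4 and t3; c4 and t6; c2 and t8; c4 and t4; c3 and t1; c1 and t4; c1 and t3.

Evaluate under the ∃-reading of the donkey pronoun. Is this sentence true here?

False

"it" takes "a toy" as antecedent — a donkey pronoun bound across the clause boundary.
Truth condition: for no (c,t) with unwrapped(c,t) does kept(c,t) hold.
Restrictor pairs — does the scope hold? (c1,t1):fails  (c1,t3):holds  (c1,t4):holds  (c1,t5):fails  (c2,t2):fails  (c2,t4):fails  (c2,t7):fails  (c2,t8):holds  (c3,t3):holds  (c3,t4):fails  (c3,t6):fails  (c3,t9):fails  (c4,t3):holds  (c4,t4):holds  (c4,t6):holds  (c4,t7):holds
Scope holds for 8 pair(s), so the sentence is false.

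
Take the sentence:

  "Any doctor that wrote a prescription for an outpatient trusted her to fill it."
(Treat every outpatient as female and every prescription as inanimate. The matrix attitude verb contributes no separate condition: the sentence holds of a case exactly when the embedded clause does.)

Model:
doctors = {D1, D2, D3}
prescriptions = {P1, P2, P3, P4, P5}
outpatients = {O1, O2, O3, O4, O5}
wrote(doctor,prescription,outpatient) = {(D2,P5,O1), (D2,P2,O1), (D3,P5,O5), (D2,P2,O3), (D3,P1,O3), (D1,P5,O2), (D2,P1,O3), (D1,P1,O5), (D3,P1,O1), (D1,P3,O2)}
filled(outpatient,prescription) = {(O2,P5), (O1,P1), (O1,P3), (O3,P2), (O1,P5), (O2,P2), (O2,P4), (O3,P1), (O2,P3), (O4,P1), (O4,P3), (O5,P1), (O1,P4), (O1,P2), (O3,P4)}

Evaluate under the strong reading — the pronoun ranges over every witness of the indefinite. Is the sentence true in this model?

False

"her" takes "an outpatient" as antecedent and "it" takes "a prescription"; both are donkey pronouns co-varying with the restrictor.
Strong reading: for every (d,p,o) with wrote(d,p,o), filled(o,p).
Restrictor triples: (D1,P1,O5)→filled(O5,P1) ✓  (D1,P3,O2)→filled(O2,P3) ✓  (D1,P5,O2)→filled(O2,P5) ✓  (D2,P1,O3)→filled(O3,P1) ✓  (D2,P2,O1)→filled(O1,P2) ✓  (D2,P2,O3)→filled(O3,P2) ✓  (D2,P5,O1)→filled(O1,P5) ✓  (D3,P1,O1)→filled(O1,P1) ✓  (D3,P1,O3)→filled(O3,P1) ✓  (D3,P5,O5)→filled(O5,P5) ✗
Counterexample: (D3,P5,O5) — filled(O5,P5) does not hold.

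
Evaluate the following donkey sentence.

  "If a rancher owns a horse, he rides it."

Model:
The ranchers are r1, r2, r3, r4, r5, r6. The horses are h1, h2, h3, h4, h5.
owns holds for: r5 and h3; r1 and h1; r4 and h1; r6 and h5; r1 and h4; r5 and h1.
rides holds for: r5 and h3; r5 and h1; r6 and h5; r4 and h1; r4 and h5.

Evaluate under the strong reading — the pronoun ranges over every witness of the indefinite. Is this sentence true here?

"it" takes "a horse" as antecedent — a donkey pronoun bound across the clause boundary.
Strong reading: for every (r,h) with owns(r,h), rides(r,h).
Restrictor pairs: (r1,h1) ✗  (r1,h4) ✗  (r4,h1) ✓  (r5,h1) ✓  (r5,h3) ✓  (r6,h5) ✓
Counterexample: (r1,h1) is in owns but fails the scope.

False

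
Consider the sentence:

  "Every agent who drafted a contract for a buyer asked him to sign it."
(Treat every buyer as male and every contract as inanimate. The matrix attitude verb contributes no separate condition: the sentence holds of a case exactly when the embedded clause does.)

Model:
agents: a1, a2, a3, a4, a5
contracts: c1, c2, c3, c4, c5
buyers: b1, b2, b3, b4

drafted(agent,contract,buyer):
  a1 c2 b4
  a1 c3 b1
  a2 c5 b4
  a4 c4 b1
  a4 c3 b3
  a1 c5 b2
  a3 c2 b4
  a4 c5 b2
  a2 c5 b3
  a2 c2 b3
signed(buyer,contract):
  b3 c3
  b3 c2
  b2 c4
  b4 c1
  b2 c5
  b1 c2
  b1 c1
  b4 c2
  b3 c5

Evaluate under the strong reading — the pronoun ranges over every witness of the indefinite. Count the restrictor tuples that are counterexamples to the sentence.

3

"him" takes "a buyer" as antecedent and "it" takes "a contract"; both are donkey pronouns co-varying with the restrictor.
Strong reading: for every (a,c,b) with drafted(a,c,b), signed(b,c).
Restrictor triples: (a1,c2,b4)→signed(b4,c2) ✓  (a1,c3,b1)→signed(b1,c3) ✗  (a1,c5,b2)→signed(b2,c5) ✓  (a2,c2,b3)→signed(b3,c2) ✓  (a2,c5,b3)→signed(b3,c5) ✓  (a2,c5,b4)→signed(b4,c5) ✗  (a3,c2,b4)→signed(b4,c2) ✓  (a4,c3,b3)→signed(b3,c3) ✓  (a4,c4,b1)→signed(b1,c4) ✗  (a4,c5,b2)→signed(b2,c5) ✓
Counterexamples (restrictor triples failing the scope): 3.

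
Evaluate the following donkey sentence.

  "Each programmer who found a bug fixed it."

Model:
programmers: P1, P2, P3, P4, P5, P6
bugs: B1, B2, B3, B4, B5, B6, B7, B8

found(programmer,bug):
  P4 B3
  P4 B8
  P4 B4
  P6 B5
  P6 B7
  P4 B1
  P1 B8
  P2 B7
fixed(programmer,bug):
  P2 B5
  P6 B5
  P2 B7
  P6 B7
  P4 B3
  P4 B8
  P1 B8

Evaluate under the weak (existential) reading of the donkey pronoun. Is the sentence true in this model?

True

"it" takes "a bug" as antecedent — a donkey pronoun bound across the clause boundary.
Weak reading: every programmer p with some found-bug has at least one found-bug b such that fixed(p,b).
Per programmer: P1:✓  P2:✓  P4:✓  P6:✓
Every programmer in the restrictor has a witness.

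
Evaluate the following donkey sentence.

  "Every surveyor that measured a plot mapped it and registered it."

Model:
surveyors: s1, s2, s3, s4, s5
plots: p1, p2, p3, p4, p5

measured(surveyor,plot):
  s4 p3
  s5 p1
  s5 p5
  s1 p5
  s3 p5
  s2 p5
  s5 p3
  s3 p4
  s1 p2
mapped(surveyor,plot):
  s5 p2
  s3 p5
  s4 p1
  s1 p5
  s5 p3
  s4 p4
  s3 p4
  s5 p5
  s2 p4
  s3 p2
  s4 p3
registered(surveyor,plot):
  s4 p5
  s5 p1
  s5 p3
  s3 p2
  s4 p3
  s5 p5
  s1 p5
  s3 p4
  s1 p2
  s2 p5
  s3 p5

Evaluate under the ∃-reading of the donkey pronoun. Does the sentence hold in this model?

False

"it" takes "a plot" as antecedent — a donkey pronoun bound across the clause boundary.
Weak reading: every surveyor s with some measured-plot has at least one measured-plot p such that mapped(s,p) ∧ registered(s,p).
Per surveyor: s1:✓  s2:✗  s3:✓  s4:✓  s5:✓
s2 has no witness among its measured-plots.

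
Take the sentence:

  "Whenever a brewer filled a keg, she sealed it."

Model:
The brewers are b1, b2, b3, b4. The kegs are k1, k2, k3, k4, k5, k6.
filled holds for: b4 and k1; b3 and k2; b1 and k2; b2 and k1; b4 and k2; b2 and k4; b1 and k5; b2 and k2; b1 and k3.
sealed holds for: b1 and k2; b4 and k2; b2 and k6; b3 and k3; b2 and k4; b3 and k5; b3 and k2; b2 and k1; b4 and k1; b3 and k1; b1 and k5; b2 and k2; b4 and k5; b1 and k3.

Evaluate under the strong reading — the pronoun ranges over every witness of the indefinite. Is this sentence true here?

True

"it" takes "a keg" as antecedent — a donkey pronoun bound across the clause boundary.
Strong reading: for every (b,k) with filled(b,k), sealed(b,k).
Restrictor pairs: (b1,k2) ✓  (b1,k3) ✓  (b1,k5) ✓  (b2,k1) ✓  (b2,k2) ✓  (b2,k4) ✓  (b3,k2) ✓  (b4,k1) ✓  (b4,k2) ✓
Every restrictor pair satisfies the scope.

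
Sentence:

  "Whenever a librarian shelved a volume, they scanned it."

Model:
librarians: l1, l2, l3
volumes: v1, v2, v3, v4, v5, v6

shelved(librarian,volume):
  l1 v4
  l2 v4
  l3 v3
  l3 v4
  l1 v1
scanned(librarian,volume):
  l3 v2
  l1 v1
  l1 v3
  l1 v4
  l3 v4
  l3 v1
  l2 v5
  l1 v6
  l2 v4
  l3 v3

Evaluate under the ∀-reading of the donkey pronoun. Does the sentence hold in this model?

True

"it" takes "a volume" as antecedent — a donkey pronoun bound across the clause boundary.
Strong reading: for every (l,v) with shelved(l,v), scanned(l,v).
Restrictor pairs: (l1,v1) ✓  (l1,v4) ✓  (l2,v4) ✓  (l3,v3) ✓  (l3,v4) ✓
Every restrictor pair satisfies the scope.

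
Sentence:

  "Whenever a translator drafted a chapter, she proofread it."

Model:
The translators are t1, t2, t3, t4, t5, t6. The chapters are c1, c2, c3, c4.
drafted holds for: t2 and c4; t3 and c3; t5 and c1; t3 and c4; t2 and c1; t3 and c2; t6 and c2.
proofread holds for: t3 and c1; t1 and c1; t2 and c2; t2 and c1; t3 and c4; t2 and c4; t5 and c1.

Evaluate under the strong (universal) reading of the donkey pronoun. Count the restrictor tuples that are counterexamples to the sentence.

"it" takes "a chapter" as antecedent — a donkey pronoun bound across the clause boundary.
Strong reading: for every (t,c) with drafted(t,c), proofread(t,c).
Restrictor pairs: (t2,c1) ✓  (t2,c4) ✓  (t3,c2) ✗  (t3,c3) ✗  (t3,c4) ✓  (t5,c1) ✓  (t6,c2) ✗
Counterexamples (restrictor pairs failing the scope): 3.

3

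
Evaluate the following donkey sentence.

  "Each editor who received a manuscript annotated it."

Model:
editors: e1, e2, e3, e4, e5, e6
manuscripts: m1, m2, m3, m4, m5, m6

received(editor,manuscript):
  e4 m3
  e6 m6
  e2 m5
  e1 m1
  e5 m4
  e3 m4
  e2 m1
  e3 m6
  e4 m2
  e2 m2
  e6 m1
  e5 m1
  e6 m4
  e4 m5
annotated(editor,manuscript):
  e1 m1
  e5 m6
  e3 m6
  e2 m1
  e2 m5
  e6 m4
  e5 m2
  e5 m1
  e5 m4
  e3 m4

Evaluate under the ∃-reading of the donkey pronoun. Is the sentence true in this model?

"it" takes "a manuscript" as antecedent — a donkey pronoun bound across the clause boundary.
Weak reading: every editor e with some received-manuscript has at least one received-manuscript m such that annotated(e,m).
Per editor: e1:✓  e2:✓  e3:✓  e4:✗  e5:✓  e6:✓
e4 has no witness among its received-manuscripts.

False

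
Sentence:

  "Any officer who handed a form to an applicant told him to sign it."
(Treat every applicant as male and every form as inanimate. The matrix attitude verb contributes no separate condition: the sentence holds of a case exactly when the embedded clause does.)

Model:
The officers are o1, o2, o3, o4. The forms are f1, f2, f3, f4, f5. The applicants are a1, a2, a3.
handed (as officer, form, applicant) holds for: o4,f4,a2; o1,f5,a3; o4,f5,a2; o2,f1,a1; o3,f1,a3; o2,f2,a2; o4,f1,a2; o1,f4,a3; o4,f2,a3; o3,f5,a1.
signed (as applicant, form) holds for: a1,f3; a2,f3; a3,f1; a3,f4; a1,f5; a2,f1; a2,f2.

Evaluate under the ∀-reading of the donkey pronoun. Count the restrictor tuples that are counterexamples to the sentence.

5

"him" takes "an applicant" as antecedent and "it" takes "a form"; both are donkey pronouns co-varying with the restrictor.
Strong reading: for every (o,f,a) with handed(o,f,a), signed(a,f).
Restrictor triples: (o1,f4,a3)→signed(a3,f4) ✓  (o1,f5,a3)→signed(a3,f5) ✗  (o2,f1,a1)→signed(a1,f1) ✗  (o2,f2,a2)→signed(a2,f2) ✓  (o3,f1,a3)→signed(a3,f1) ✓  (o3,f5,a1)→signed(a1,f5) ✓  (o4,f1,a2)→signed(a2,f1) ✓  (o4,f2,a3)→signed(a3,f2) ✗  (o4,f4,a2)→signed(a2,f4) ✗  (o4,f5,a2)→signed(a2,f5) ✗
Counterexamples (restrictor triples failing the scope): 5.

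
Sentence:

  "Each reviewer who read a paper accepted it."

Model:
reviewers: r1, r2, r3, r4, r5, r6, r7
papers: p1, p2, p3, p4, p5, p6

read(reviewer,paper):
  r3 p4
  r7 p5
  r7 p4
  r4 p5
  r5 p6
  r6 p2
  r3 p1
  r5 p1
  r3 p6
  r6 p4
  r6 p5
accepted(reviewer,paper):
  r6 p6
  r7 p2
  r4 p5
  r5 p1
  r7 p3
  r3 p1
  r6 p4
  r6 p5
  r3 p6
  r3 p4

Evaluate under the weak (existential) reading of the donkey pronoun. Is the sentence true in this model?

False

"it" takes "a paper" as antecedent — a donkey pronoun bound across the clause boundary.
Weak reading: every reviewer r with some read-paper has at least one read-paper p such that accepted(r,p).
Per reviewer: r3:✓  r4:✓  r5:✓  r6:✓  r7:✗
r7 has no witness among its read-papers.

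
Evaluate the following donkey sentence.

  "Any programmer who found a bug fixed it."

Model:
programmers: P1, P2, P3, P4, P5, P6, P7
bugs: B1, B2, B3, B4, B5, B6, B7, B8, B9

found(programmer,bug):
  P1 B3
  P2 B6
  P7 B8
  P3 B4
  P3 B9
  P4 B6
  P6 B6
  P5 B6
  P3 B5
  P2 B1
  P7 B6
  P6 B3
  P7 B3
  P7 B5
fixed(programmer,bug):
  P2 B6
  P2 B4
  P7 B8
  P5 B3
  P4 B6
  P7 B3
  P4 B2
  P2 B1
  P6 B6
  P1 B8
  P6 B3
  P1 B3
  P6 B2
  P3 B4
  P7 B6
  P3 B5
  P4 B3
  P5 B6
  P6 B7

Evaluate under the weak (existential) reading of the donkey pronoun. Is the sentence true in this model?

True

"it" takes "a bug" as antecedent — a donkey pronoun bound across the clause boundary.
Weak reading: every programmer p with some found-bug has at least one found-bug b such that fixed(p,b).
Per programmer: P1:✓  P2:✓  P3:✓  P4:✓  P5:✓  P6:✓  P7:✓
Every programmer in the restrictor has a witness.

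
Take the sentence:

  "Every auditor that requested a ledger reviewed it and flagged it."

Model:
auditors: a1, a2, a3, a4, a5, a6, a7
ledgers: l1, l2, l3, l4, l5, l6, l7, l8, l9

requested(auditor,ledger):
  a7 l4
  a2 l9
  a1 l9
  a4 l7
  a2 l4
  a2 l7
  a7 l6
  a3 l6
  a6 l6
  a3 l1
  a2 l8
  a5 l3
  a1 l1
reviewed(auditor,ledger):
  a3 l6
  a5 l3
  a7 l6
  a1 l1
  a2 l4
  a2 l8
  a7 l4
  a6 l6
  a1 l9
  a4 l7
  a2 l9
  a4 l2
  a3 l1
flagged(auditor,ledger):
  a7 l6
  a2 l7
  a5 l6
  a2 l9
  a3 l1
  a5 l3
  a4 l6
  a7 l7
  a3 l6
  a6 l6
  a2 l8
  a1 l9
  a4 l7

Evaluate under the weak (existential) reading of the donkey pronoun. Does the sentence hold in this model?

"it" takes "a ledger" as antecedent — a donkey pronoun bound across the clause boundary.
Weak reading: every auditor a with some requested-ledger has at least one requested-ledger l such that reviewed(a,l) ∧ flagged(a,l).
Per auditor: a1:✓  a2:✓  a3:✓  a4:✓  a5:✓  a6:✓  a7:✓
Every auditor in the restrictor has a witness.

True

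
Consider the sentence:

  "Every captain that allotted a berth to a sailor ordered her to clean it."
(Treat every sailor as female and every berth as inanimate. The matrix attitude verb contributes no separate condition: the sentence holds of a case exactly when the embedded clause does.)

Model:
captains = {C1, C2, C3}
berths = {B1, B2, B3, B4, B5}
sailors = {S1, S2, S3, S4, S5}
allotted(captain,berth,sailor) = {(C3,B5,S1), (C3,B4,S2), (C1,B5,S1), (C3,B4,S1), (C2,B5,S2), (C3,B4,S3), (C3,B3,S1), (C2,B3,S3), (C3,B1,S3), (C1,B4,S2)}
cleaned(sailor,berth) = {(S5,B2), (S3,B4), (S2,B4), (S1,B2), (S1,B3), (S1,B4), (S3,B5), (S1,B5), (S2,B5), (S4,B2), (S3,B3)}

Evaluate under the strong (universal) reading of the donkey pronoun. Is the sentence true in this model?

"her" takes "a sailor" as antecedent and "it" takes "a berth"; both are donkey pronouns co-varying with the restrictor.
Strong reading: for every (c,b,s) with allotted(c,b,s), cleaned(s,b).
Restrictor triples: (C1,B4,S2)→cleaned(S2,B4) ✓  (C1,B5,S1)→cleaned(S1,B5) ✓  (C2,B3,S3)→cleaned(S3,B3) ✓  (C2,B5,S2)→cleaned(S2,B5) ✓  (C3,B1,S3)→cleaned(S3,B1) ✗  (C3,B3,S1)→cleaned(S1,B3) ✓  (C3,B4,S1)→cleaned(S1,B4) ✓  (C3,B4,S2)→cleaned(S2,B4) ✓  (C3,B4,S3)→cleaned(S3,B4) ✓  (C3,B5,S1)→cleaned(S1,B5) ✓
Counterexample: (C3,B1,S3) — cleaned(S3,B1) does not hold.

False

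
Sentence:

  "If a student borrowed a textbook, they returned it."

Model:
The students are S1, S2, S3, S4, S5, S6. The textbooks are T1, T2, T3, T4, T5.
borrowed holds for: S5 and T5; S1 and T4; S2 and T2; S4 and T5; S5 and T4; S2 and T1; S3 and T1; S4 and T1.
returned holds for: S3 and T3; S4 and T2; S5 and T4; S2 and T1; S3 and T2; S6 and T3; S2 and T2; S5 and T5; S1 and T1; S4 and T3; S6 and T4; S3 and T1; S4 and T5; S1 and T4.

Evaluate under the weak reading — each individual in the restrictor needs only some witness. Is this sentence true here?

True

"it" takes "a textbook" as antecedent — a donkey pronoun bound across the clause boundary.
Weak reading: every student s with some borrowed-textbook has at least one borrowed-textbook t such that returned(s,t).
Per student: S1:✓  S2:✓  S3:✓  S4:✓  S5:✓
Every student in the restrictor has a witness.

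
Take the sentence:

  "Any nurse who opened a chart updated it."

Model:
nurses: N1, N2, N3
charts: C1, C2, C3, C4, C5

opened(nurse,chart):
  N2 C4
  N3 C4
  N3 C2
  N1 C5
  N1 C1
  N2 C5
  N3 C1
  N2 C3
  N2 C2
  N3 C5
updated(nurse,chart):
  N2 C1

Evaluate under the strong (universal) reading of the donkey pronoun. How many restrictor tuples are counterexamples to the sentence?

10

"it" takes "a chart" as antecedent — a donkey pronoun bound across the clause boundary.
Strong reading: for every (n,c) with opened(n,c), updated(n,c).
Restrictor pairs: (N1,C1) ✗  (N1,C5) ✗  (N2,C2) ✗  (N2,C3) ✗  (N2,C4) ✗  (N2,C5) ✗  (N3,C1) ✗  (N3,C2) ✗  (N3,C4) ✗  (N3,C5) ✗
Counterexamples (restrictor pairs failing the scope): 10.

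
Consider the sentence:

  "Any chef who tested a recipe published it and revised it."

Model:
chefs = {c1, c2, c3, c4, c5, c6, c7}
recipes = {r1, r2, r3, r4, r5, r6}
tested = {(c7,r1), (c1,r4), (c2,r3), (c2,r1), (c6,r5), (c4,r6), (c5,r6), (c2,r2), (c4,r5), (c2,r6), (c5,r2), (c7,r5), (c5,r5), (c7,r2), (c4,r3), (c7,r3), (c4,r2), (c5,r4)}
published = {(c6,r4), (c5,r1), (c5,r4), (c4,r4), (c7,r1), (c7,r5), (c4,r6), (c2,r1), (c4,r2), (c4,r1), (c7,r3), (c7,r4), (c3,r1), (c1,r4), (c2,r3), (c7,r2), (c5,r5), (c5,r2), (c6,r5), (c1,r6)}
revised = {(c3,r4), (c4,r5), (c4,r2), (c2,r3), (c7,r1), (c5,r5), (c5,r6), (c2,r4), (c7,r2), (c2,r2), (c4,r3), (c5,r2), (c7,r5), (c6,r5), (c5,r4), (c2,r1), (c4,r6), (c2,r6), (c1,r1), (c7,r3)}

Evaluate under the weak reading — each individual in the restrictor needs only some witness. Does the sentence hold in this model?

False

"it" takes "a recipe" as antecedent — a donkey pronoun bound across the clause boundary.
Weak reading: every chef c with some tested-recipe has at least one tested-recipe r such that published(c,r) ∧ revised(c,r).
Per chef: c1:✗  c2:✓  c4:✓  c5:✓  c6:✓  c7:✓
c1 has no witness among its tested-recipes.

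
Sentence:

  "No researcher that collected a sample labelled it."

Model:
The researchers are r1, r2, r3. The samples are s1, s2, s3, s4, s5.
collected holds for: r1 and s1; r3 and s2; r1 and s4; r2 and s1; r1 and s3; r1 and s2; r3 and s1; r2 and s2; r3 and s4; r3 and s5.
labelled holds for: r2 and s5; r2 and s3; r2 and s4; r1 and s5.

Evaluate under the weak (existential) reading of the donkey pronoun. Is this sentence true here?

True

"it" takes "a sample" as antecedent — a donkey pronoun bound across the clause boundary.
Truth condition: for no (r,s) with collected(r,s) does labelled(r,s) hold.
Restrictor pairs — does the scope hold? (r1,s1):fails  (r1,s2):fails  (r1,s3):fails  (r1,s4):fails  (r2,s1):fails  (r2,s2):fails  (r3,s1):fails  (r3,s2):fails  (r3,s4):fails  (r3,s5):fails
Scope holds for no restrictor pair, so the sentence is true.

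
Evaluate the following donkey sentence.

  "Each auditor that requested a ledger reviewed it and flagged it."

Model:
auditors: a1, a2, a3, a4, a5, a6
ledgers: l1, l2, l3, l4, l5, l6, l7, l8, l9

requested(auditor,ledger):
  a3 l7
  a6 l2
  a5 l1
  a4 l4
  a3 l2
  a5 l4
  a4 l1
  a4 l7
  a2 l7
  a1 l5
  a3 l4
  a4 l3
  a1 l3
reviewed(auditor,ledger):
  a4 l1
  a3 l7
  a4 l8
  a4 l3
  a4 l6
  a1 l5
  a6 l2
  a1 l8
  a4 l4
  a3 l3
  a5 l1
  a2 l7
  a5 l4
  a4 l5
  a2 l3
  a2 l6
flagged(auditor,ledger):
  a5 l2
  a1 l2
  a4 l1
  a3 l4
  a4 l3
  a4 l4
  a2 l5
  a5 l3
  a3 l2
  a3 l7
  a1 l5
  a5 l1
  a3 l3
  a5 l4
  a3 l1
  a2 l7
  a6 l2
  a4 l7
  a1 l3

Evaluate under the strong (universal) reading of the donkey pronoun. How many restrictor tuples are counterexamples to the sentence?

4

"it" takes "a ledger" as antecedent — a donkey pronoun bound across the clause boundary.
Strong reading: for every (a,l) with requested(a,l), reviewed(a,l) ∧ flagged(a,l).
Restrictor pairs: (a1,l3) ✗  (a1,l5) ✓  (a2,l7) ✓  (a3,l2) ✗  (a3,l4) ✗  (a3,l7) ✓  (a4,l1) ✓  (a4,l3) ✓  (a4,l4) ✓  (a4,l7) ✗  (a5,l1) ✓  (a5,l4) ✓  (a6,l2) ✓
Counterexamples (restrictor pairs failing the scope): 4.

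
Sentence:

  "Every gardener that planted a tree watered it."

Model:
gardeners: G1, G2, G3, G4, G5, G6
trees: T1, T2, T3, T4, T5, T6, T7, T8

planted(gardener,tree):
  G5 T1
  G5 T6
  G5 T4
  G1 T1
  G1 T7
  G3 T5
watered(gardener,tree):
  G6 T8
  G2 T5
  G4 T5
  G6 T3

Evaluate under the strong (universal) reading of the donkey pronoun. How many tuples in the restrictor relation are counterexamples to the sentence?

"it" takes "a tree" as antecedent — a donkey pronoun bound across the clause boundary.
Strong reading: for every (g,t) with planted(g,t), watered(g,t).
Restrictor pairs: (G1,T1) ✗  (G1,T7) ✗  (G3,T5) ✗  (G5,T1) ✗  (G5,T4) ✗  (G5,T6) ✗
Counterexamples (restrictor pairs failing the scope): 6.

6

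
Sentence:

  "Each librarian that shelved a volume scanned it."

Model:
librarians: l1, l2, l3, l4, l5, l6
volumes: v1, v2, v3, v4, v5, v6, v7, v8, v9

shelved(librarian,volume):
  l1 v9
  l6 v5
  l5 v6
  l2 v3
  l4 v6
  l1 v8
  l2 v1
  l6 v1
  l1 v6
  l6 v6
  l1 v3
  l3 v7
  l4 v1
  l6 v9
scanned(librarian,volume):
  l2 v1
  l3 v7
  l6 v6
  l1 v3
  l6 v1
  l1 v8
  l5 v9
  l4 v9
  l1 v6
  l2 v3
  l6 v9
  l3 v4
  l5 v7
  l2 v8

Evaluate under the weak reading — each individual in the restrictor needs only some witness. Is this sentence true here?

False

"it" takes "a volume" as antecedent — a donkey pronoun bound across the clause boundary.
Weak reading: every librarian l with some shelved-volume has at least one shelved-volume v such that scanned(l,v).
Per librarian: l1:✓  l2:✓  l3:✓  l4:✗  l5:✗  l6:✓
l4 has no witness among its shelved-volumes.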